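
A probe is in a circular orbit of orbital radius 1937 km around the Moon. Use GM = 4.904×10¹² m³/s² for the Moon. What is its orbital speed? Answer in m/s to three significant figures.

v ≈ 1590 m/s

r = 1937 km = 1.937×10⁶ m.
For a circular orbit v = √(μ/r) = √(4.904×10¹² / 1.937×10⁶) = √(2.532×10⁶) = 1591 m/s.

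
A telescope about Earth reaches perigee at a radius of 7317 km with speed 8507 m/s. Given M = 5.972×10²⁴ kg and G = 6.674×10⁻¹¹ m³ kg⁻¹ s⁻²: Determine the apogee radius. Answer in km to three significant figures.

apogee radius ≈ 14500 km

μ = GM = 6.674×10⁻¹¹ × 5.972×10²⁴ = 3.986×10¹⁴ m³/s².
r_p = 7.317×10⁶ m.
Specific energy ε = v²/2 − μ/r = -1.829×10⁷ J/kg, so a = −μ/(2ε) = 1.090×10⁷ m.
The apsides satisfy r_p + r_a = 2a, so the apogee radius is 2a − r_p = 1.448×10⁷ m = 14478 km.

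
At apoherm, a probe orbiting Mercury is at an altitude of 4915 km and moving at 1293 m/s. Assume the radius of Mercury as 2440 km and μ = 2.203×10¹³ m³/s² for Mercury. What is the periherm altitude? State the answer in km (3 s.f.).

periherm altitude ≈ 407 km

r_a = 2440 + 4915 = 7355.0 km = 7.355×10⁶ m.
Specific energy ε = v²/2 − μ/r = -2.159×10⁶ J/kg, so a = −μ/(2ε) = 5.101×10⁶ m.
The apsides satisfy r_p + r_a = 2a, so the periherm radius is 2a − r_a = 2.847×10⁶ m = 2847.3 km.
Periherm altitude = 2847.3 − 2440 = 407.30 km.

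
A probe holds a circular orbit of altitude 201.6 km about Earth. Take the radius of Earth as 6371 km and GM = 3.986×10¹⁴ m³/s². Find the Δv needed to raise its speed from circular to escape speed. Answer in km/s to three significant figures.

r = 6371 + 201.6 = 6572.6 km = 6.5726×10⁶ m.
Circular speed v_c = √(μ/r) = 7788 m/s.
Escape speed v_esc = √(2μ/r) = √2 × v_c = 11010 m/s.
Δv = v_esc − v_c = 3226 m/s = 3.226 km/s.

Δv ≈ 3.23 km/s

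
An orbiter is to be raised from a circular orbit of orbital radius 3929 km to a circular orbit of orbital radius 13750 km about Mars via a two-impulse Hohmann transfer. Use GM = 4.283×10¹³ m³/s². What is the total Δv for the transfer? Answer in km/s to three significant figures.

r₁ = 3929 km = 3.929×10⁶ m.
r₂ = 13750 km = 1.375×10⁷ m.
Transfer ellipse a_t = (r₁ + r₂)/2 = 8.840×10⁶ m.
At r₁: circular v_c1 = √(μ/r₁) = 3302 m/s; transfer-periapsis v_p = √[μ(2/r₁ − 1/a_t)] = 4118 m/s.
Δv₁ = v_p − v_c1 = 816.2 m/s.
At r₂: circular v_c2 = √(μ/r₂) = 1765 m/s; transfer-apoapsis v_a = √[μ(2/r₂ − 1/a_t)] = 1177 m/s.
Δv₂ = v_c2 − v_a = 588.3 m/s.
Total Δv = Δv₁ + Δv₂ = 1404 m/s = 1.404 km/s.

Δv_total ≈ 1.40 km/s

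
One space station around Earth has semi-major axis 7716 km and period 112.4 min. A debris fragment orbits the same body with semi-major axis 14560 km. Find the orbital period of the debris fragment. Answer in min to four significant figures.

T₂ ≈ 291.4 min

Kepler's third law: T² ∝ a³, so T₂ = T₁ (a₂/a₁)^(3/2).
a₂/a₁ = 1.887, (a₂/a₁)^(3/2) = 2.592.
T₂ = 112.4 × 2.592 = 291.4 min.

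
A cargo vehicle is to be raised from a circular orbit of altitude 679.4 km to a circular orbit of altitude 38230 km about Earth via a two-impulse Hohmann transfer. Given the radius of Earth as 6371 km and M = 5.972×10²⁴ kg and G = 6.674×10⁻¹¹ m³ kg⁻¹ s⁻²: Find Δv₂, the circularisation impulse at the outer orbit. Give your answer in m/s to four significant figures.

Δv ≈ 1427 m/s

μ = GM = 6.674×10⁻¹¹ × 5.972×10²⁴ = 3.986×10¹⁴ m³/s².
r₁ = 6371 + 679.4 = 7050.4 km = 7.0504×10⁶ m.
r₂ = 6371 + 38230 = 44601 km = 4.4601×10⁷ m.
Transfer ellipse a_t = (r₁ + r₂)/2 = 2.583×10⁷ m.
At r₁: circular v_c1 = √(μ/r₁) = 7519 m/s; transfer-perigee v_p = √[μ(2/r₁ − 1/a_t)] = 9881 m/s.
At r₂: circular v_c2 = √(μ/r₂) = 2989 m/s; transfer-apogee v_a = √[μ(2/r₂ − 1/a_t)] = 1562 m/s.
Δv₂ = v_c2 − v_a = 1427 m/s.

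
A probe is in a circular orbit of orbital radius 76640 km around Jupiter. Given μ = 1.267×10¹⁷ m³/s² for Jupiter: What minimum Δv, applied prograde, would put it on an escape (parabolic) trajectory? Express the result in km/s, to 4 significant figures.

r = 76640 km = 7.664×10⁷ m.
Circular speed v_c = √(μ/r) = 40660 m/s.
Escape speed v_esc = √(2μ/r) = √2 × v_c = 57500 m/s.
Δv = v_esc − v_c = 16840 m/s = 16.84 km/s.

Δv ≈ 16.84 km/s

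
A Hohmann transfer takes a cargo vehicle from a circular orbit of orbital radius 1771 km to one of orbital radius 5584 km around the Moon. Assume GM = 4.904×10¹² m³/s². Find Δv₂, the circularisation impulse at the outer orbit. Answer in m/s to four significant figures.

Δv ≈ 286.8 m/s

r₁ = 1771 km = 1.771×10⁶ m.
r₂ = 5584 km = 5.584×10⁶ m.
Transfer ellipse a_t = (r₁ + r₂)/2 = 3.678×10⁶ m.
At r₁: circular v_c1 = √(μ/r₁) = 1664 m/s; transfer-perilune v_p = √[μ(2/r₁ − 1/a_t)] = 2051 m/s.
At r₂: circular v_c2 = √(μ/r₂) = 937.1 m/s; transfer-apolune v_a = √[μ(2/r₂ − 1/a_t)] = 650.3 m/s.
Δv₂ = v_c2 − v_a = 286.8 m/s.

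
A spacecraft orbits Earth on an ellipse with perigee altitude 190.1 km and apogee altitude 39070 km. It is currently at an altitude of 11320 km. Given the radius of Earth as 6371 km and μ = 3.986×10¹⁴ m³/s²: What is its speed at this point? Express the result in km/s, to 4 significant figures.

v ≈ 5.453 km/s

r_p = 6371 + 190.1 = 6561.1 km = 6.5611×10⁶ m.
r_a = 6371 + 39070 = 45441 km = 4.5441×10⁷ m.
r = 6371 + 11320 = 17691 km = 1.769×10⁷ m.
Semi-major axis a = (r_p + r_a)/2 = 26001 km = 2.600×10⁷ m.
Vis-viva: v² = μ(2/r − 1/a) = 3.986×10¹⁴ × (1.131×10⁻⁷ − 3.846×10⁻⁸) = 2.973×10⁷ m²/s².
v = 5453 m/s = 5.453 km/s.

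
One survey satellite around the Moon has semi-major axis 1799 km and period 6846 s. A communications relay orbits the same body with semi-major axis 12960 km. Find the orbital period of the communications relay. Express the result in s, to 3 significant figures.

T₂ ≈ 1.32×10⁵ s

Kepler's third law: T² ∝ a³, so T₂ = T₁ (a₂/a₁)^(3/2).
a₂/a₁ = 7.204, (a₂/a₁)^(3/2) = 19.34.
T₂ = 6846 × 19.34 = 1.324×10⁵ s.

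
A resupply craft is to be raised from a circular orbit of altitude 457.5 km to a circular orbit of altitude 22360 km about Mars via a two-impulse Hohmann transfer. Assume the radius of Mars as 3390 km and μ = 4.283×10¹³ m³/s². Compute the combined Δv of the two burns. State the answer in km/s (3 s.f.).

r₁ = 3390 + 457.5 = 3847.5 km = 3.8475×10⁶ m.
r₂ = 3390 + 22360 = 25750 km = 2.5750×10⁷ m.
Transfer ellipse a_t = (r₁ + r₂)/2 = 1.480×10⁷ m.
At r₁: circular v_c1 = √(μ/r₁) = 3336 m/s; transfer-periapsis v_p = √[μ(2/r₁ − 1/a_t)] = 4401 m/s.
Δv₁ = v_p − v_c1 = 1065 m/s.
At r₂: circular v_c2 = √(μ/r₂) = 1290 m/s; transfer-apoapsis v_a = √[μ(2/r₂ − 1/a_t)] = 657.6 m/s.
Δv₂ = v_c2 − v_a = 632.1 m/s.
Total Δv = Δv₁ + Δv₂ = 1697 m/s = 1.697 km/s.

Δv_total ≈ 1.70 km/s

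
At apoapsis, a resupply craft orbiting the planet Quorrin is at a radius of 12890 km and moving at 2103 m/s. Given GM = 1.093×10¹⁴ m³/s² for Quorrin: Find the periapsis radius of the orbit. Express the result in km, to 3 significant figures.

periapsis radius ≈ 4550 km

r_a = 1.289×10⁷ m.
Specific energy ε = v²/2 − μ/r = -6.268×10⁶ J/kg, so a = −μ/(2ε) = 8.719×10⁶ m.
The apsides satisfy r_p + r_a = 2a, so the periapsis radius is 2a − r_a = 4.547×10⁶ m = 4547.4 km.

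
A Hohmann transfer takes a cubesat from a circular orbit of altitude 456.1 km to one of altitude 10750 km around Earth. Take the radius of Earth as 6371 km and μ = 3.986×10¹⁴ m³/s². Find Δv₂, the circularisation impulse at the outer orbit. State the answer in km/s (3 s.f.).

Δv ≈ 1.18 km/s

r₁ = 6371 + 456.1 = 6827.1 km = 6.8271×10⁶ m.
r₂ = 6371 + 10750 = 17121 km = 1.7121×10⁷ m.
Transfer ellipse a_t = (r₁ + r₂)/2 = 1.197×10⁷ m.
At r₁: circular v_c1 = √(μ/r₁) = 7641 m/s; transfer-perigee v_p = √[μ(2/r₁ − 1/a_t)] = 9137 m/s.
At r₂: circular v_c2 = √(μ/r₂) = 4825 m/s; transfer-apogee v_a = √[μ(2/r₂ − 1/a_t)] = 3643 m/s.
Δv₂ = v_c2 − v_a = 1182 m/s.
= 1.182 km/s.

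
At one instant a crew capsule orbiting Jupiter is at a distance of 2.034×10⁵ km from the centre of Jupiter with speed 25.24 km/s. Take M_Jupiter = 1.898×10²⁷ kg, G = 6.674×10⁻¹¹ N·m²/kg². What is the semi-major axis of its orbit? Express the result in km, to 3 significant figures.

μ = GM = 6.674×10⁻¹¹ × 1.898×10²⁷ = 1.267×10¹⁷ m³/s².
r = 2.034×10⁸ m.
Vis-viva rearranged: 1/a = 2/r − v²/μ = 9.833×10⁻⁹ − 5.029×10⁻⁹ = 4.804×10⁻⁹ m⁻¹.
a = 2.082×10⁸ m = 2.0817×10⁵ km.

a ≈ 2.08×10⁵ km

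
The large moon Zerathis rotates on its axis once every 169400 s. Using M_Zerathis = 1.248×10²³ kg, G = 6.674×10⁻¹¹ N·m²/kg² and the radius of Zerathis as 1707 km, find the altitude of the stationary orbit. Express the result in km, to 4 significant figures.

h_sync ≈ 16520 km

μ = GM = 6.674×10⁻¹¹ × 1.248×10²³ = 8.329×10¹² m³/s².
A synchronous orbit has period T, so by Kepler's third law a = (μT²/4π²)^(1/3).
μT²/4π² = 8.329×10¹² × (1.694×10⁵)² / 39.48 = 6.054×10²¹ m³.
a = 1.823×10⁷ m = 18226 km.
Altitude h = a − R = 18226 − 1707 = 16519 km.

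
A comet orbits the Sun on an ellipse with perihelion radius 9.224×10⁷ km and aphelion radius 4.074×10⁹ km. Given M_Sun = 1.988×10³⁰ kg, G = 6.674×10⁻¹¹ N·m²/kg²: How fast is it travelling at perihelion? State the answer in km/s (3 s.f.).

v ≈ 53.0 km/s

μ = GM = 6.674×10⁻¹¹ × 1.988×10³⁰ = 1.327×10²⁰ m³/s².
Semi-major axis a = (r_p + r_a)/2 = 2.0831×10⁹ km = 2.083×10¹² m.
Vis-viva: v² = μ(2/r − 1/a) = 1.327×10²⁰ × (2.168×10⁻¹¹ − 4.800×10⁻¹³) = 2.813×10⁹ m²/s².
v = 53040 m/s = 53.04 km/s.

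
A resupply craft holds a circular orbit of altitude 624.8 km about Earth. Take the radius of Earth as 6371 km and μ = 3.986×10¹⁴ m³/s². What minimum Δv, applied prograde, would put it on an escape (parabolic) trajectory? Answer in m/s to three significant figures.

Δv ≈ 3130 m/s

r = 6371 + 624.8 = 6995.8 km = 6.9958×10⁶ m.
Circular speed v_c = √(μ/r) = 7548 m/s.
Escape speed v_esc = √(2μ/r) = √2 × v_c = 10670 m/s.
Δv = v_esc − v_c = 3127 m/s.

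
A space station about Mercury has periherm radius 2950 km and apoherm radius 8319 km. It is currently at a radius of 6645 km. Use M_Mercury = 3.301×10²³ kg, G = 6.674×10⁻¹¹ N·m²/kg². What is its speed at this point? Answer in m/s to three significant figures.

μ = GM = 6.674×10⁻¹¹ × 3.301×10²³ = 2.203×10¹³ m³/s².
Semi-major axis a = (r_p + r_a)/2 = 5634.5 km = 5.634×10⁶ m.
Vis-viva: v² = μ(2/r − 1/a) = 2.203×10¹³ × (3.010×10⁻⁷ − 1.775×10⁻⁷) = 2.721×10⁶ m²/s².
v = 1649 m/s.

v ≈ 1650 m/s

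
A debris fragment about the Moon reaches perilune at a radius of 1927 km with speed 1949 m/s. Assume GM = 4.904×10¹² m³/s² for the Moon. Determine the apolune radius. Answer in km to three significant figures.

r_p = 1.927×10⁶ m.
Specific energy ε = v²/2 − μ/r = -6.456×10⁵ J/kg, so a = −μ/(2ε) = 3.798×10⁶ m.
The apsides satisfy r_p + r_a = 2a, so the apolune radius is 2a − r_p = 5.669×10⁶ m = 5669.2 km.

apolune radius ≈ 5670 km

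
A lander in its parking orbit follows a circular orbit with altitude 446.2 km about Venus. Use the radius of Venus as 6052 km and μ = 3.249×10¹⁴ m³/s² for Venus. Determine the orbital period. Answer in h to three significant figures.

T ≈ 1.60 h

r = 6052 + 446.2 = 6498.2 km = 6.4982×10⁶ m.
Kepler's third law: T = 2π√(r³/μ) = 2π√((6.498×10⁶)³ / 3.249×10¹⁴).
r³/μ = 8.446×10⁵ s², so T = 2π × 9.190×10² = 5.774×10³ s.
Converting: 5.774×10³ s ÷ 3600 = 1.604 h.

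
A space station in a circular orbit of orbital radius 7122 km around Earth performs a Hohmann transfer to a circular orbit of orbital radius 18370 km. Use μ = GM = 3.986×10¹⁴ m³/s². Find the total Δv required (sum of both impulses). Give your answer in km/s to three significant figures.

r₁ = 7122 km = 7.122×10⁶ m.
r₂ = 18370 km = 1.837×10⁷ m.
Transfer ellipse a_t = (r₁ + r₂)/2 = 1.275×10⁷ m.
At r₁: circular v_c1 = √(μ/r₁) = 7481 m/s; transfer-perigee v_p = √[μ(2/r₁ − 1/a_t)] = 8981 m/s.
Δv₁ = v_p − v_c1 = 1500 m/s.
At r₂: circular v_c2 = √(μ/r₂) = 4658 m/s; transfer-apogee v_a = √[μ(2/r₂ − 1/a_t)] = 3482 m/s.
Δv₂ = v_c2 − v_a = 1176 m/s.
Total Δv = Δv₁ + Δv₂ = 2676 m/s = 2.676 km/s.

Δv_total ≈ 2.68 km/s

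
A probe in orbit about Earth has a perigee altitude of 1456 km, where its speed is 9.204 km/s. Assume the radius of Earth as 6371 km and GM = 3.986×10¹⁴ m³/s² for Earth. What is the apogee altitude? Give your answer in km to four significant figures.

r_p = 6371 + 1456 = 7827.0 km = 7.827×10⁶ m.
Specific energy ε = v²/2 − μ/r = -8.569×10⁶ J/kg, so a = −μ/(2ε) = 2.326×10⁷ m.
The apsides satisfy r_p + r_a = 2a, so the apogee radius is 2a − r_p = 3.869×10⁷ m = 38687 km.
Apogee altitude = 38687 − 6371 = 32316 km.

apogee altitude ≈ 32320 km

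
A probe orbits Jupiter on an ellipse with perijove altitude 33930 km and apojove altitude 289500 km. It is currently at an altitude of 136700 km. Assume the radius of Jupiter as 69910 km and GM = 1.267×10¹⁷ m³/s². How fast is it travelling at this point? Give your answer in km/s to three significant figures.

v ≈ 26.1 km/s

r_p = 69910 + 33930 = 103840 km = 1.0384×10⁸ m.
r_a = 69910 + 289500 = 359410 km = 3.5941×10⁸ m.
r = 69910 + 136700 = 2.0661×10⁵ km = 2.066×10⁸ m.
Semi-major axis a = (r_p + r_a)/2 = 2.3162×10⁵ km = 2.316×10⁸ m.
Vis-viva: v² = μ(2/r − 1/a) = 1.267×10¹⁷ × (9.680×10⁻⁹ − 4.317×10⁻⁹) = 6.795×10⁸ m²/s².
v = 26070 m/s = 26.07 km/s.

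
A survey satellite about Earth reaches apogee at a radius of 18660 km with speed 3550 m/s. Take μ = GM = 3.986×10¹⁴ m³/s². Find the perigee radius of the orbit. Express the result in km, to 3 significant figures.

r_a = 1.866×10⁷ m.
Specific energy ε = v²/2 − μ/r = -1.506×10⁷ J/kg, so a = −μ/(2ε) = 1.323×10⁷ m.
The apsides satisfy r_p + r_a = 2a, so the perigee radius is 2a − r_a = 7.808×10⁶ m = 7807.6 km.

perigee radius ≈ 7810 km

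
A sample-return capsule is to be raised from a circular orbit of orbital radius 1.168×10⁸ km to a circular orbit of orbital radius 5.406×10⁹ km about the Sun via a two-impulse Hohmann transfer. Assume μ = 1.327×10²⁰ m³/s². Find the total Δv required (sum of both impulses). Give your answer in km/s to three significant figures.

Δv_total ≈ 17.4 km/s

r₁ = 1.168×10⁸ km = 1.168×10¹¹ m.
r₂ = 5.406×10⁹ km = 5.406×10¹² m.
Transfer ellipse a_t = (r₁ + r₂)/2 = 2.761×10¹² m.
At r₁: circular v_c1 = √(μ/r₁) = 33710 m/s; transfer-perihelion v_p = √[μ(2/r₁ − 1/a_t)] = 47160 m/s.
Δv₁ = v_p − v_c1 = 13450 m/s.
At r₂: circular v_c2 = √(μ/r₂) = 4954 m/s; transfer-aphelion v_a = √[μ(2/r₂ − 1/a_t)] = 1019 m/s.
Δv₂ = v_c2 − v_a = 3936 m/s.
Total Δv = Δv₁ + Δv₂ = 17390 m/s = 17.39 km/s.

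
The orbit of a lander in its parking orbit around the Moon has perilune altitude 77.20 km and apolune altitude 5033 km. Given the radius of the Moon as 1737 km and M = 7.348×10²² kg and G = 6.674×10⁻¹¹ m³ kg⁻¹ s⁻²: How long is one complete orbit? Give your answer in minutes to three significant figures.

T ≈ 420 minutes

μ = GM = 6.674×10⁻¹¹ × 7.348×10²² = 4.904×10¹² m³/s².
r_p = 1737 + 77.20 = 1814.2 km = 1.8142×10⁶ m.
r_a = 1737 + 5033 = 6770.0 km = 6.7700×10⁶ m.
Semi-major axis a = (r_p + r_a)/2 = (1814.2 + 6770.0)/2 = 4292.1 km = 4.292×10⁶ m.
By Kepler's third law T = 2π√(a³/μ) = 2π × 4.015×10³ = 2.523×10⁴ s.
= 420.5 minutes.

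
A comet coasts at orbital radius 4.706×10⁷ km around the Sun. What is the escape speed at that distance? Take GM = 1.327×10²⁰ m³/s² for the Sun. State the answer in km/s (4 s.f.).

r = 4.706×10⁷ km = 4.706×10¹⁰ m.
Escape speed v_esc = √(2μ/r) = √(2 × 1.327×10²⁰ / 4.706×10¹⁰) = √(5.640×10⁹) = 75100 m/s.
= 75.10 km/s.

v_esc ≈ 75.10 km/s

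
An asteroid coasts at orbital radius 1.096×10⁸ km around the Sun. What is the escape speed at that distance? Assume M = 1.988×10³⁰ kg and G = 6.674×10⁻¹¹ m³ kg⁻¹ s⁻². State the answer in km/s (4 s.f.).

v_esc ≈ 49.21 km/s

μ = GM = 6.674×10⁻¹¹ × 1.988×10³⁰ = 1.327×10²⁰ m³/s².
r = 1.096×10⁸ km = 1.096×10¹¹ m.
Escape speed v_esc = √(2μ/r) = √(2 × 1.327×10²⁰ / 1.096×10¹¹) = √(2.421×10⁹) = 49210 m/s.
= 49.21 km/s.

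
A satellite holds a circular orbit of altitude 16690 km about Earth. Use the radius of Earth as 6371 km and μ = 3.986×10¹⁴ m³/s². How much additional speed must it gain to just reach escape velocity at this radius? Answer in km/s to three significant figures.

r = 6371 + 16690 = 23061 km = 2.3061×10⁷ m.
Circular speed v_c = √(μ/r) = 4157 m/s.
Escape speed v_esc = √(2μ/r) = √2 × v_c = 5880 m/s.
Δv = v_esc − v_c = 1722 m/s = 1.722 km/s.

Δv ≈ 1.72 km/s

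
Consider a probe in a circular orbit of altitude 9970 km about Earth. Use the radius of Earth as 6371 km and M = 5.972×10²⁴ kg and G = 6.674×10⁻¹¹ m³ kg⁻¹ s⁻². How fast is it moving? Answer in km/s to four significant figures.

μ = GM = 6.674×10⁻¹¹ × 5.972×10²⁴ = 3.986×10¹⁴ m³/s².
r = 6371 + 9970 = 16341 km = 1.6341×10⁷ m.
For a circular orbit v = √(μ/r) = √(3.986×10¹⁴ / 1.634×10⁷) = √(2.439×10⁷) = 4939 m/s.
That is 4.939 km/s.

v ≈ 4.939 km/s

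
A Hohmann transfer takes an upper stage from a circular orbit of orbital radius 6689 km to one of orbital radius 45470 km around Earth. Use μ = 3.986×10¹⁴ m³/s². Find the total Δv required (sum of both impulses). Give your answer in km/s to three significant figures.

Δv_total ≈ 3.93 km/s

r₁ = 6689 km = 6.689×10⁶ m.
r₂ = 45470 km = 4.547×10⁷ m.
Transfer ellipse a_t = (r₁ + r₂)/2 = 2.608×10⁷ m.
At r₁: circular v_c1 = √(μ/r₁) = 7719 m/s; transfer-perigee v_p = √[μ(2/r₁ − 1/a_t)] = 10190 m/s.
Δv₁ = v_p − v_c1 = 2473 m/s.
At r₂: circular v_c2 = √(μ/r₂) = 2961 m/s; transfer-apogee v_a = √[μ(2/r₂ − 1/a_t)] = 1499 m/s.
Δv₂ = v_c2 − v_a = 1461 m/s.
Total Δv = Δv₁ + Δv₂ = 3935 m/s = 3.935 km/s.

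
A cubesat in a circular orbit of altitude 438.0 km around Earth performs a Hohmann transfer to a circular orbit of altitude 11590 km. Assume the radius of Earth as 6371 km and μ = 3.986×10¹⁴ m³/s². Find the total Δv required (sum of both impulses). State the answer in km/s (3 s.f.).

Δv_total ≈ 2.78 km/s

r₁ = 6371 + 438.0 = 6809.0 km = 6.8090×10⁶ m.
r₂ = 6371 + 11590 = 17961 km = 1.7961×10⁷ m.
Transfer ellipse a_t = (r₁ + r₂)/2 = 1.238×10⁷ m.
At r₁: circular v_c1 = √(μ/r₁) = 7651 m/s; transfer-perigee v_p = √[μ(2/r₁ − 1/a_t)] = 9214 m/s.
Δv₁ = v_p − v_c1 = 1563 m/s.
At r₂: circular v_c2 = √(μ/r₂) = 4711 m/s; transfer-apogee v_a = √[μ(2/r₂ − 1/a_t)] = 3493 m/s.
Δv₂ = v_c2 − v_a = 1218 m/s.
Total Δv = Δv₁ + Δv₂ = 2781 m/s = 2.781 km/s.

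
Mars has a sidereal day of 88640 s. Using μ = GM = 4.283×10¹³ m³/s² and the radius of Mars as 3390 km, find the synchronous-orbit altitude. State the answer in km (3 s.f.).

A synchronous orbit has period T, so by Kepler's third law a = (μT²/4π²)^(1/3).
μT²/4π² = 4.283×10¹³ × (8.864×10⁴)² / 39.48 = 8.524×10²¹ m³.
a = 2.043×10⁷ m = 20428 km.
Altitude h = a − R = 20428 − 3390 = 17038 km.

h_sync ≈ 17000 km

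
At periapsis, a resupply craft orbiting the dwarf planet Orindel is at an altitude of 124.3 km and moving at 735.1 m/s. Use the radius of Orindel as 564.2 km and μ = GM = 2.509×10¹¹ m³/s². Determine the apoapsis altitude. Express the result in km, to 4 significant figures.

r_p = 564.2 + 124.3 = 688.50 km = 6.885×10⁵ m.
Specific energy ε = v²/2 − μ/r = -9.423×10⁴ J/kg, so a = −μ/(2ε) = 1.331×10⁶ m.
The apsides satisfy r_p + r_a = 2a, so the apoapsis radius is 2a − r_p = 1.974×10⁶ m = 1974.2 km.
Apoapsis altitude = 1974.2 − 564.2 = 1410.0 km.

apoapsis altitude ≈ 1410 km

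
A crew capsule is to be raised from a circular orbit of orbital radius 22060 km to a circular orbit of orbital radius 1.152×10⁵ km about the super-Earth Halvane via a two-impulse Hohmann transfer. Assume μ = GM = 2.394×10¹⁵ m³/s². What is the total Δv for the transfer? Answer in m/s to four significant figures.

r₁ = 22060 km = 2.206×10⁷ m.
r₂ = 1.152×10⁵ km = 1.152×10⁸ m.
Transfer ellipse a_t = (r₁ + r₂)/2 = 6.863×10⁷ m.
At r₁: circular v_c1 = √(μ/r₁) = 10420 m/s; transfer-periapsis v_p = √[μ(2/r₁ − 1/a_t)] = 13500 m/s.
Δv₁ = v_p − v_c1 = 3079 m/s.
At r₂: circular v_c2 = √(μ/r₂) = 4559 m/s; transfer-apoapsis v_a = √[μ(2/r₂ − 1/a_t)] = 2585 m/s.
Δv₂ = v_c2 − v_a = 1974 m/s.
Total Δv = Δv₁ + Δv₂ = 5053 m/s.

Δv_total ≈ 5053 m/s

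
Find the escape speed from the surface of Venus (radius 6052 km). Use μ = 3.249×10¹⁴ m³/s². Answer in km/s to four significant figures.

r = R = 6.052×10⁶ m.
Escape speed v_esc = √(2μ/r) = √(2 × 3.249×10¹⁴ / 6.052×10⁶) = √(1.074×10⁸) = 10360 m/s.
= 10.36 km/s.

v_esc ≈ 10.36 km/s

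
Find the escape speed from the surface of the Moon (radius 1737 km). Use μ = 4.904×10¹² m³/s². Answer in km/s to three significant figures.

r = R = 1.737×10⁶ m.
Escape speed v_esc = √(2μ/r) = √(2 × 4.904×10¹² / 1.737×10⁶) = √(5.647×10⁶) = 2376 m/s.
= 2.376 km/s.

v_esc ≈ 2.38 km/s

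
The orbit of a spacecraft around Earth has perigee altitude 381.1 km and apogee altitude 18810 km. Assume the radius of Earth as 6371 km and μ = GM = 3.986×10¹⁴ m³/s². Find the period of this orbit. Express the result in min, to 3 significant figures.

r_p = 6371 + 381.1 = 6752.1 km = 6.7521×10⁶ m.
r_a = 6371 + 18810 = 25181 km = 2.5181×10⁷ m.
Semi-major axis a = (r_p + r_a)/2 = (6752.1 + 25181)/2 = 15967 km = 1.597×10⁷ m.
By Kepler's third law T = 2π√(a³/μ) = 2π × 3.196×10³ = 2.008×10⁴ s.
= 334.6 min.

T ≈ 335 min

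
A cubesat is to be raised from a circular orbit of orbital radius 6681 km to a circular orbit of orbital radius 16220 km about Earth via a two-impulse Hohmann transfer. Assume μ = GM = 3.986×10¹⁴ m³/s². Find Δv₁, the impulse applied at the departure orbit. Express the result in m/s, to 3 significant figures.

Δv ≈ 1470 m/s

r₁ = 6681 km = 6.681×10⁶ m.
r₂ = 16220 km = 1.622×10⁷ m.
Transfer ellipse a_t = (r₁ + r₂)/2 = 1.145×10⁷ m.
At r₁: circular v_c1 = √(μ/r₁) = 7724 m/s; transfer-perigee v_p = √[μ(2/r₁ − 1/a_t)] = 9193 m/s.
Δv₁ = v_p − v_c1 = 1469 m/s.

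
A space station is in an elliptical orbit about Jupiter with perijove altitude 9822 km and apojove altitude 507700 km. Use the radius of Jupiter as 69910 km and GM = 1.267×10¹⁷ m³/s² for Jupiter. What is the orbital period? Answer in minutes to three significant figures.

r_p = 69910 + 9822 = 79732 km = 7.9732×10⁷ m.
r_a = 69910 + 507700 = 577610 km = 5.7761×10⁸ m.
Semi-major axis a = (r_p + r_a)/2 = (79732 + 5.7761×10⁵)/2 = 3.2867×10⁵ km = 3.287×10⁸ m.
By Kepler's third law T = 2π√(a³/μ) = 2π × 1.674×10⁴ = 1.052×10⁵ s.
= 1753 minutes.

T ≈ 1750 minutes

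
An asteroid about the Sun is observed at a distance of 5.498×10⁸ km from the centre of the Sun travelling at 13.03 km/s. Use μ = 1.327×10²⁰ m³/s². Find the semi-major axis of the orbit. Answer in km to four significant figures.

r = 5.498×10¹¹ m.
Specific orbital energy ε = v²/2 − μ/r = (13030)²/2 − 1.327×10²⁰/5.498×10¹¹ = -1.565×10⁸ J/kg.
Since ε = −μ/(2a), a = −μ/(2ε) = 4.240×10¹¹ m = 4.2404×10⁸ km.

a ≈ 4.240×10⁸ km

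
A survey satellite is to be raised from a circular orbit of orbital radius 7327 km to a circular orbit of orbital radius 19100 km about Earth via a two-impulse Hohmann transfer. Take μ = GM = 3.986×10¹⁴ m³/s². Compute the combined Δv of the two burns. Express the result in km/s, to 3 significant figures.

r₁ = 7327 km = 7.327×10⁶ m.
r₂ = 19100 km = 1.910×10⁷ m.
Transfer ellipse a_t = (r₁ + r₂)/2 = 1.321×10⁷ m.
At r₁: circular v_c1 = √(μ/r₁) = 7376 m/s; transfer-perigee v_p = √[μ(2/r₁ − 1/a_t)] = 8868 m/s.
Δv₁ = v_p − v_c1 = 1492 m/s.
At r₂: circular v_c2 = √(μ/r₂) = 4568 m/s; transfer-apogee v_a = √[μ(2/r₂ − 1/a_t)] = 3402 m/s.
Δv₂ = v_c2 − v_a = 1166 m/s.
Total Δv = Δv₁ + Δv₂ = 2659 m/s = 2.659 km/s.

Δv_total ≈ 2.66 km/s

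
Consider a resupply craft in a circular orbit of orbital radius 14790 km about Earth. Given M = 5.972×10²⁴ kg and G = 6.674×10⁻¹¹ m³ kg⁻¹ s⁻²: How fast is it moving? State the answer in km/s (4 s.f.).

μ = GM = 6.674×10⁻¹¹ × 5.972×10²⁴ = 3.986×10¹⁴ m³/s².
r = 14790 km = 1.479×10⁷ m.
For a circular orbit v = √(μ/r) = √(3.986×10¹⁴ / 1.479×10⁷) = √(2.695×10⁷) = 5191 m/s.
That is 5.191 km/s.

v ≈ 5.191 km/s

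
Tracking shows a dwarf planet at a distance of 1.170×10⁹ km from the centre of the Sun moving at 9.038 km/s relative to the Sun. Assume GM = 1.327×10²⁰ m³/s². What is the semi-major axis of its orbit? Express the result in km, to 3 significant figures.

r = 1.170×10¹² m.
Vis-viva rearranged: 1/a = 2/r − v²/μ = 1.709×10⁻¹² − 6.156×10⁻¹³ = 1.094×10⁻¹² m⁻¹.
a = 9.142×10¹¹ m = 9.1421×10⁸ km.

a ≈ 9.14×10⁸ km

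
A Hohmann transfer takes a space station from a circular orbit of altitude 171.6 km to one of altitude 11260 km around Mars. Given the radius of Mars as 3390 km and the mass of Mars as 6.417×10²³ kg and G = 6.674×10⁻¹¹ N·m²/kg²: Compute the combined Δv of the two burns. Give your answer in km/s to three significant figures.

Δv_total ≈ 1.57 km/s

μ = GM = 6.674×10⁻¹¹ × 6.417×10²³ = 4.283×10¹³ m³/s².
r₁ = 3390 + 171.6 = 3561.6 km = 3.5616×10⁶ m.
r₂ = 3390 + 11260 = 14650 km = 1.4650×10⁷ m.
Transfer ellipse a_t = (r₁ + r₂)/2 = 9.106×10⁶ m.
At r₁: circular v_c1 = √(μ/r₁) = 3468 m/s; transfer-periapsis v_p = √[μ(2/r₁ − 1/a_t)] = 4398 m/s.
Δv₁ = v_p − v_c1 = 930.8 m/s.
At r₂: circular v_c2 = √(μ/r₂) = 1710 m/s; transfer-apoapsis v_a = √[μ(2/r₂ − 1/a_t)] = 1069 m/s.
Δv₂ = v_c2 − v_a = 640.5 m/s.
Total Δv = Δv₁ + Δv₂ = 1571 m/s = 1.571 km/s.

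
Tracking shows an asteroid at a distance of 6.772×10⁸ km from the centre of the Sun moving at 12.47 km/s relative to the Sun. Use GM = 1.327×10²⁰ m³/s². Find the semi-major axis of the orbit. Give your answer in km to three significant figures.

r = 6.772×10¹¹ m.
Specific orbital energy ε = v²/2 − μ/r = (12470)²/2 − 1.327×10²⁰/6.772×10¹¹ = -1.182×10⁸ J/kg.
Since ε = −μ/(2a), a = −μ/(2ε) = 5.613×10¹¹ m = 5.6132×10⁸ km.

a ≈ 5.61×10⁸ km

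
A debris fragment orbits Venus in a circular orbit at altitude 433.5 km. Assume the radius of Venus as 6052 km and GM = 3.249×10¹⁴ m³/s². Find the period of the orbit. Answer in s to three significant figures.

T ≈ 5760 s

r = 6052 + 433.5 = 6485.5 km = 6.4855×10⁶ m.
Kepler's third law: T = 2π√(r³/μ) = 2π√((6.486×10⁶)³ / 3.249×10¹⁴).
r³/μ = 8.396×10⁵ s², so T = 2π × 9.163×10² = 5.757×10³ s.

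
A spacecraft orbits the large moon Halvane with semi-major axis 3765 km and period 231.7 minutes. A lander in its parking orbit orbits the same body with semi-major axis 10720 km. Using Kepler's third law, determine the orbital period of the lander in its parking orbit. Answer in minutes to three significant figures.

T₂ ≈ 1110 minutes

Kepler's third law: T² ∝ a³, so T₂ = T₁ (a₂/a₁)^(3/2).
a₂/a₁ = 2.847, (a₂/a₁)^(3/2) = 4.804.
T₂ = 231.7 × 4.804 = 1113 minutes.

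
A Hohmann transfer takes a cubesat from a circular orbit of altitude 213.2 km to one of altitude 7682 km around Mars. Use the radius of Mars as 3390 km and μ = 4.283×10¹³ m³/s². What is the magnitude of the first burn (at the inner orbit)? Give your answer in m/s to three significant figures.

Δv ≈ 787 m/s

r₁ = 3390 + 213.2 = 3603.2 km = 3.6032×10⁶ m.
r₂ = 3390 + 7682 = 11072 km = 1.1072×10⁷ m.
Transfer ellipse a_t = (r₁ + r₂)/2 = 7.338×10⁶ m.
At r₁: circular v_c1 = √(μ/r₁) = 3448 m/s; transfer-periapsis v_p = √[μ(2/r₁ − 1/a_t)] = 4235 m/s.
Δv₁ = v_p − v_c1 = 787.4 m/s.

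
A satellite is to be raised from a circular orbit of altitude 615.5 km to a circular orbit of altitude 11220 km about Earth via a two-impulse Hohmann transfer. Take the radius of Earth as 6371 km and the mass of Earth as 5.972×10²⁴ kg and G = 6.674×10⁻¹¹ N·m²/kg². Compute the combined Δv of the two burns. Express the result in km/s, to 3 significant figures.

μ = GM = 6.674×10⁻¹¹ × 5.972×10²⁴ = 3.986×10¹⁴ m³/s².
r₁ = 6371 + 615.5 = 6986.5 km = 6.9865×10⁶ m.
r₂ = 6371 + 11220 = 17591 km = 1.7591×10⁷ m.
Transfer ellipse a_t = (r₁ + r₂)/2 = 1.229×10⁷ m.
At r₁: circular v_c1 = √(μ/r₁) = 7553 m/s; transfer-perigee v_p = √[μ(2/r₁ − 1/a_t)] = 9037 m/s.
Δv₁ = v_p − v_c1 = 1484 m/s.
At r₂: circular v_c2 = √(μ/r₂) = 4760 m/s; transfer-apogee v_a = √[μ(2/r₂ − 1/a_t)] = 3589 m/s.
Δv₂ = v_c2 − v_a = 1171 m/s.
Total Δv = Δv₁ + Δv₂ = 2655 m/s = 2.655 km/s.

Δv_total ≈ 2.65 km/s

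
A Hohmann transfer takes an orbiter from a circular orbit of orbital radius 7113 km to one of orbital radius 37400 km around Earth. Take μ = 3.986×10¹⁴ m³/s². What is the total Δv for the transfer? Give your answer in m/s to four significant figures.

Δv_total ≈ 3637 m/s

r₁ = 7113 km = 7.113×10⁶ m.
r₂ = 37400 km = 3.740×10⁷ m.
Transfer ellipse a_t = (r₁ + r₂)/2 = 2.226×10⁷ m.
At r₁: circular v_c1 = √(μ/r₁) = 7486 m/s; transfer-perigee v_p = √[μ(2/r₁ − 1/a_t)] = 9704 m/s.
Δv₁ = v_p − v_c1 = 2218 m/s.
At r₂: circular v_c2 = √(μ/r₂) = 3265 m/s; transfer-apogee v_a = √[μ(2/r₂ − 1/a_t)] = 1846 m/s.
Δv₂ = v_c2 − v_a = 1419 m/s.
Total Δv = Δv₁ + Δv₂ = 3637 m/s.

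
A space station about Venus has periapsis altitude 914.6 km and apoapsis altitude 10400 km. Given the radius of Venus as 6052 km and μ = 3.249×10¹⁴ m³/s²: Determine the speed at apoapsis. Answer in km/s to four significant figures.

r_p = 6052 + 914.6 = 6966.6 km = 6.9666×10⁶ m.
r_a = 6052 + 10400 = 16452 km = 1.6452×10⁷ m.
Semi-major axis a = (r_p + r_a)/2 = 11709 km = 1.171×10⁷ m.
Vis-viva: v² = μ(2/r − 1/a) = 3.249×10¹⁴ × (1.216×10⁻⁷ − 8.540×10⁻⁸) = 1.175×10⁷ m²/s².
v = 3428 m/s = 3.428 km/s.

v ≈ 3.428 km/s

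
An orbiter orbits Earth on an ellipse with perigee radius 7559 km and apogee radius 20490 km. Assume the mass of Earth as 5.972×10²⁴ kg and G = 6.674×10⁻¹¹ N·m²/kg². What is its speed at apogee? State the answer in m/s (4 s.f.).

v ≈ 3238 m/s

μ = GM = 6.674×10⁻¹¹ × 5.972×10²⁴ = 3.986×10¹⁴ m³/s².
Semi-major axis a = (r_p + r_a)/2 = 14024 km = 1.402×10⁷ m.
Vis-viva: v² = μ(2/r − 1/a) = 3.986×10¹⁴ × (9.761×10⁻⁸ − 7.130×10⁻⁸) = 1.048×10⁷ m²/s².
v = 3238 m/s.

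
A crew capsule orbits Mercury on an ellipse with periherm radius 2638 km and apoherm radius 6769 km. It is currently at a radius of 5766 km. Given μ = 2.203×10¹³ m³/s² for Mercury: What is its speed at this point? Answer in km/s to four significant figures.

Semi-major axis a = (r_p + r_a)/2 = 4703.5 km = 4.704×10⁶ m.
Vis-viva: v² = μ(2/r − 1/a) = 2.203×10¹³ × (3.469×10⁻⁷ − 2.126×10⁻⁷) = 2.958×10⁶ m²/s².
v = 1720 m/s = 1.720 km/s.

v ≈ 1.720 km/s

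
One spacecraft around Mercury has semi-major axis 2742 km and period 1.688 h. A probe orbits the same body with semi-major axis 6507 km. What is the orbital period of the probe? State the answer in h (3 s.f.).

Kepler's third law: T² ∝ a³, so T₂ = T₁ (a₂/a₁)^(3/2).
a₂/a₁ = 2.373, (a₂/a₁)^(3/2) = 3.656.
T₂ = 1.688 × 3.656 = 6.171 h.

T₂ ≈ 6.17 h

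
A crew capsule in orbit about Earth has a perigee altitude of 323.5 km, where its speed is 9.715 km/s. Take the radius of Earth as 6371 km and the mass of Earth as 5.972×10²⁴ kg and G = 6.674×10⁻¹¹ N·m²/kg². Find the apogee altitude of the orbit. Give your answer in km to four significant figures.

μ = GM = 6.674×10⁻¹¹ × 5.972×10²⁴ = 3.986×10¹⁴ m³/s².
r_p = 6371 + 323.5 = 6694.5 km = 6.694×10⁶ m.
Specific energy ε = v²/2 − μ/r = -1.235×10⁷ J/kg, so a = −μ/(2ε) = 1.614×10⁷ m.
The apsides satisfy r_p + r_a = 2a, so the apogee radius is 2a − r_p = 2.559×10⁷ m = 25588 km.
Apogee altitude = 25588 − 6371 = 19217 km.

apogee altitude ≈ 19220 km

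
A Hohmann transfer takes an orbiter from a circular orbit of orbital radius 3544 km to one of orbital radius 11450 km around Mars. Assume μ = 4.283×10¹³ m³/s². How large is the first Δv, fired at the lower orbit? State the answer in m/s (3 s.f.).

r₁ = 3544 km = 3.544×10⁶ m.
r₂ = 11450 km = 1.145×10⁷ m.
Transfer ellipse a_t = (r₁ + r₂)/2 = 7.497×10⁶ m.
At r₁: circular v_c1 = √(μ/r₁) = 3476 m/s; transfer-periapsis v_p = √[μ(2/r₁ − 1/a_t)] = 4296 m/s.
Δv₁ = v_p − v_c1 = 819.8 m/s.

Δv ≈ 820 m/s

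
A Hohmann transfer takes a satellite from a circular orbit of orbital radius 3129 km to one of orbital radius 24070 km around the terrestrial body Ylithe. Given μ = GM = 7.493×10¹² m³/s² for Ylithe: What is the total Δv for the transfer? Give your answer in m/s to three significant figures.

Δv_total ≈ 802 m/s

r₁ = 3129 km = 3.129×10⁶ m.
r₂ = 24070 km = 2.407×10⁷ m.
Transfer ellipse a_t = (r₁ + r₂)/2 = 1.360×10⁷ m.
At r₁: circular v_c1 = √(μ/r₁) = 1547 m/s; transfer-periapsis v_p = √[μ(2/r₁ − 1/a_t)] = 2059 m/s.
Δv₁ = v_p − v_c1 = 511.3 m/s.
At r₂: circular v_c2 = √(μ/r₂) = 557.9 m/s; transfer-apoapsis v_a = √[μ(2/r₂ − 1/a_t)] = 267.6 m/s.
Δv₂ = v_c2 − v_a = 290.3 m/s.
Total Δv = Δv₁ + Δv₂ = 801.6 m/s.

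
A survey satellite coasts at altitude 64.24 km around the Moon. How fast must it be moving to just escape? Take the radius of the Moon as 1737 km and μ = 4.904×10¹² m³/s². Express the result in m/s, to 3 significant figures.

r = 1737 + 64.24 = 1801.2 km = 1.8012×10⁶ m.
Escape speed v_esc = √(2μ/r) = √(2 × 4.904×10¹² / 1.801×10⁶) = √(5.445×10⁶) = 2333 m/s.

v_esc ≈ 2330 m/s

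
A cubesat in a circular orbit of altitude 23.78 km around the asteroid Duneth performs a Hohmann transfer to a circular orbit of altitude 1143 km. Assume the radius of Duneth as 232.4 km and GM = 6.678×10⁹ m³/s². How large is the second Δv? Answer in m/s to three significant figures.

r₁ = 232.4 + 23.78 = 256.18 km = 2.5618×10⁵ m.
r₂ = 232.4 + 1143 = 1375.4 km = 1.3754×10⁶ m.
Transfer ellipse a_t = (r₁ + r₂)/2 = 8.158×10⁵ m.
At r₁: circular v_c1 = √(μ/r₁) = 161.5 m/s; transfer-periapsis v_p = √[μ(2/r₁ − 1/a_t)] = 209.6 m/s.
At r₂: circular v_c2 = √(μ/r₂) = 69.68 m/s; transfer-apoapsis v_a = √[μ(2/r₂ − 1/a_t)] = 39.05 m/s.
Δv₂ = v_c2 − v_a = 30.63 m/s.

Δv ≈ 30.6 m/s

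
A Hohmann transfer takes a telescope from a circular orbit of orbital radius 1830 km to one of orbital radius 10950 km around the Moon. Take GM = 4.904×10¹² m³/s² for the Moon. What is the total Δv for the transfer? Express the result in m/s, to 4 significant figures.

r₁ = 1830 km = 1.830×10⁶ m.
r₂ = 10950 km = 1.095×10⁷ m.
Transfer ellipse a_t = (r₁ + r₂)/2 = 6.390×10⁶ m.
At r₁: circular v_c1 = √(μ/r₁) = 1637 m/s; transfer-perilune v_p = √[μ(2/r₁ − 1/a_t)] = 2143 m/s.
Δv₁ = v_p − v_c1 = 505.9 m/s.
At r₂: circular v_c2 = √(μ/r₂) = 669.2 m/s; transfer-apolune v_a = √[μ(2/r₂ − 1/a_t)] = 358.1 m/s.
Δv₂ = v_c2 − v_a = 311.1 m/s.
Total Δv = Δv₁ + Δv₂ = 817.0 m/s.

Δv_total ≈ 817.0 m/s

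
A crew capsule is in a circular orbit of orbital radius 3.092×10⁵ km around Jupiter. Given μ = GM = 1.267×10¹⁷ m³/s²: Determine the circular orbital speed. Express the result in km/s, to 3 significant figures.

r = 3.092×10⁵ km = 3.092×10⁸ m.
For a circular orbit v = √(μ/r) = √(1.267×10¹⁷ / 3.092×10⁸) = √(4.098×10⁸) = 20240 m/s.
That is 20.24 km/s.

v ≈ 20.2 km/s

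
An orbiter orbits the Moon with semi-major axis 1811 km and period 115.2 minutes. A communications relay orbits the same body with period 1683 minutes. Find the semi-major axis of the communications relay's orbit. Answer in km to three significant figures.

Kepler's third law: a³ ∝ T², so a₂ = a₁ (T₂/T₁)^(2/3).
T₂/T₁ = 14.61, (T₂/T₁)^(2/3) = 5.976.
a₂ = 1811 × 5.976 = 10820 km.

a₂ ≈ 10800 km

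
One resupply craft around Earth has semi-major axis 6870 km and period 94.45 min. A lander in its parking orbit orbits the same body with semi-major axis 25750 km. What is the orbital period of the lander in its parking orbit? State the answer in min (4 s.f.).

Kepler's third law: T² ∝ a³, so T₂ = T₁ (a₂/a₁)^(3/2).
a₂/a₁ = 3.748, (a₂/a₁)^(3/2) = 7.257.
T₂ = 94.45 × 7.257 = 685.4 min.

T₂ ≈ 685.4 min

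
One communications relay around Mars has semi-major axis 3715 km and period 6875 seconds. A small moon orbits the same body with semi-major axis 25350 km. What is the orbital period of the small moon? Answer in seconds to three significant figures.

T₂ ≈ 1.23×10⁵ seconds

Kepler's third law: T² ∝ a³, so T₂ = T₁ (a₂/a₁)^(3/2).
a₂/a₁ = 6.824, (a₂/a₁)^(3/2) = 17.82.
T₂ = 6875 × 17.82 = 1.225×10⁵ seconds.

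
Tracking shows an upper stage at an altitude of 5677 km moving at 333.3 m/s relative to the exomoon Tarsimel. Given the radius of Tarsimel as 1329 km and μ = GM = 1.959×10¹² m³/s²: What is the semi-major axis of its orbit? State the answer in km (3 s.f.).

r = 1329 + 5677 = 7006.0 km = 7.006×10⁶ m.
Specific orbital energy ε = v²/2 − μ/r = (333.3)²/2 − 1.959×10¹²/7.006×10⁶ = -2.241×10⁵ J/kg.
Since ε = −μ/(2a), a = −μ/(2ε) = 4.371×10⁶ m = 4371.3 km.

a ≈ 4370 km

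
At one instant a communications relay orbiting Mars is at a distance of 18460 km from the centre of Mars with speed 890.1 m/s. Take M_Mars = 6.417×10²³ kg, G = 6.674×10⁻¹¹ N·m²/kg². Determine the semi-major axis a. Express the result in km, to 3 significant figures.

a ≈ 11100 km

μ = GM = 6.674×10⁻¹¹ × 6.417×10²³ = 4.283×10¹³ m³/s².
r = 1.846×10⁷ m.
Vis-viva rearranged: 1/a = 2/r − v²/μ = 1.083×10⁻⁷ − 1.850×10⁻⁸ = 8.984×10⁻⁸ m⁻¹.
a = 1.113×10⁷ m = 11131 km.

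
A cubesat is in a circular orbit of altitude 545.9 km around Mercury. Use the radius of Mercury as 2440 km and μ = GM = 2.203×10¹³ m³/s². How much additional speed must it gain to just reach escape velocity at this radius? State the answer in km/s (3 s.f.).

Δv ≈ 1.13 km/s

r = 2440 + 545.9 = 2985.9 km = 2.9859×10⁶ m.
Circular speed v_c = √(μ/r) = 2716 m/s.
Escape speed v_esc = √(2μ/r) = √2 × v_c = 3841 m/s.
Δv = v_esc − v_c = 1125 m/s = 1.125 km/s.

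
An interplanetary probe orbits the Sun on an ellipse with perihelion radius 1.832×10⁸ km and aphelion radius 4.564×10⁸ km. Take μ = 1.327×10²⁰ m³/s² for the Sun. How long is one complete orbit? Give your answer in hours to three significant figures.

Semi-major axis a = (r_p + r_a)/2 = (1.8320×10⁸ + 4.5640×10⁸)/2 = 3.1980×10⁸ km = 3.198×10¹¹ m.
By Kepler's third law T = 2π√(a³/μ) = 2π × 1.570×10⁷ = 9.864×10⁷ s.
= 27400 hours.

T ≈ 27400 hours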